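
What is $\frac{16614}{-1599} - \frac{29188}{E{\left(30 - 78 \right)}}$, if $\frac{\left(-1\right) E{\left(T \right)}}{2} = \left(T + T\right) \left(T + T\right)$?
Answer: $- \frac{1663831}{188928} \approx -8.8067$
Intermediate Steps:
$E{\left(T \right)} = - 8 T^{2}$ ($E{\left(T \right)} = - 2 \left(T + T\right) \left(T + T\right) = - 2 \cdot 2 T 2 T = - 2 \cdot 4 T^{2} = - 8 T^{2}$)
$\frac{16614}{-1599} - \frac{29188}{E{\left(30 - 78 \right)}} = \frac{16614}{-1599} - \frac{29188}{\left(-8\right) \left(30 - 78\right)^{2}} = 16614 \left(- \frac{1}{1599}\right) - \frac{29188}{\left(-8\right) \left(-48\right)^{2}} = - \frac{426}{41} - \frac{29188}{\left(-8\right) 2304} = - \frac{426}{41} - \frac{29188}{-18432} = - \frac{426}{41} - - \frac{7297}{4608} = - \frac{426}{41} + \frac{7297}{4608} = - \frac{1663831}{188928}$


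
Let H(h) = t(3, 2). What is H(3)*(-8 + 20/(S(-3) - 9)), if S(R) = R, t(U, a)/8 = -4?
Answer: 928/3 ≈ 309.33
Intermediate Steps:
t(U, a) = -32 (t(U, a) = 8*(-4) = -32)
H(h) = -32
H(3)*(-8 + 20/(S(-3) - 9)) = -32*(-8 + 20/(-3 - 9)) = -32*(-8 + 20/(-12)) = -32*(-8 + 20*(-1/12)) = -32*(-8 - 5/3) = -32*(-29/3) = 928/3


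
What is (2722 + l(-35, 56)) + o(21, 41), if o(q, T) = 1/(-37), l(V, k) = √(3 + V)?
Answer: 100713/37 + 4*I*√2 ≈ 2722.0 + 5.6569*I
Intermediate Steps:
o(q, T) = -1/37
(2722 + l(-35, 56)) + o(21, 41) = (2722 + √(3 - 35)) - 1/37 = (2722 + √(-32)) - 1/37 = (2722 + 4*I*√2) - 1/37 = 100713/37 + 4*I*√2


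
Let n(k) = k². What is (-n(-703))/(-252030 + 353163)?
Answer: -494209/101133 ≈ -4.8867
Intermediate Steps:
(-n(-703))/(-252030 + 353163) = (-1*(-703)²)/(-252030 + 353163) = -1*494209/101133 = -494209*1/101133 = -494209/101133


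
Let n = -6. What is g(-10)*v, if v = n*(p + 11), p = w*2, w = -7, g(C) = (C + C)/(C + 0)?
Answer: 36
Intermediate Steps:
g(C) = 2 (g(C) = (2*C)/C = 2)
p = -14 (p = -7*2 = -14)
v = 18 (v = -6*(-14 + 11) = -6*(-3) = 18)
g(-10)*v = 2*18 = 36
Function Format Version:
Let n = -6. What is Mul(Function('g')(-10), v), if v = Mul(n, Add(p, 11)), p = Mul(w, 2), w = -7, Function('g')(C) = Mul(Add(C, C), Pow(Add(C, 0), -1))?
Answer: 36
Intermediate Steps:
Function('g')(C) = 2 (Function('g')(C) = Mul(Mul(2, C), Pow(C, -1)) = 2)
p = -14 (p = Mul(-7, 2) = -14)
v = 18 (v = Mul(-6, Add(-14, 11)) = Mul(-6, -3) = 18)
Mul(Function('g')(-10), v) = Mul(2, 18) = 36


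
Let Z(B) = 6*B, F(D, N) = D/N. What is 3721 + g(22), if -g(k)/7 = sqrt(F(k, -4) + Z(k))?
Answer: 3721 - 7*sqrt(506)/2 ≈ 3642.3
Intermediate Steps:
g(k) = -7*sqrt(23)*sqrt(k)/2 (g(k) = -7*sqrt(k/(-4) + 6*k) = -7*sqrt(k*(-1/4) + 6*k) = -7*sqrt(-k/4 + 6*k) = -7*sqrt(23)*sqrt(k)/2)
3721 + g(22) = 3721 - 7*sqrt(23)*sqrt(22)/2 = 3721 - 7*sqrt(506)/2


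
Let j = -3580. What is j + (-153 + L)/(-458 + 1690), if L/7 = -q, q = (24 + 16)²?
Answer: -4421913/1232 ≈ -3589.2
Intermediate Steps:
q = 1600 (q = 40² = 1600)
L = -11200 (L = 7*(-1*1600) = 7*(-1600) = -11200)
j + (-153 + L)/(-458 + 1690) = -3580 + (-153 - 11200)/(-458 + 1690) = -3580 - 11353/1232 = -4421913/1232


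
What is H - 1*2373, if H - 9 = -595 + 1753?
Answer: -1206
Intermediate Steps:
H = 1167 (H = 9 + (-595 + 1753) = 9 + 1158 = 1167)
H - 1*2373 = 1167 - 1*2373 = 1167 - 2373 = -1206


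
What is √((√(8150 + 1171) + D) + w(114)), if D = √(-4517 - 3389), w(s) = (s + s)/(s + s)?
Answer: √(1 + √9321 + I*√7906) ≈ 10.713 + 4.1499*I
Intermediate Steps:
w(s) = 1 (w(s) = (2*s)/((2*s)) = (2*s)*(1/(2*s)) = 1)
D = I*√7906 (D = √(-7906) = I*√7906 ≈ 88.916*I)
√((√(8150 + 1171) + D) + w(114)) = √((√(8150 + 1171) + I*√7906) + 1) = √((√9321 + I*√7906) + 1) = √(1 + √9321 + I*√7906)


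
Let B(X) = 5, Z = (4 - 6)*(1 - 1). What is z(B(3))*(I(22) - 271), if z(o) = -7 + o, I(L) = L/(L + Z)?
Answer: 540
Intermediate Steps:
Z = 0 (Z = -2*0 = 0)
I(L) = 1 (I(L) = L/(L + 0) = L/L = 1)
z(B(3))*(I(22) - 271) = (-7 + 5)*(1 - 271) = -2*(-270) = 540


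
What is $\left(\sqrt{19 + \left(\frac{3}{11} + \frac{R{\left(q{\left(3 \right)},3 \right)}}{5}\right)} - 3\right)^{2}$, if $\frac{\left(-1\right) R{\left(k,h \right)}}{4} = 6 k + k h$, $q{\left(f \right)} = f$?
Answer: $\frac{367}{55} - \frac{48 i \sqrt{110}}{55} \approx 6.6727 - 9.1532 i$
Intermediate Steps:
$R{\left(k,h \right)} = - 24 k - 4 h k$ ($R{\left(k,h \right)} = - 4 \left(6 k + k h\right) = - 4 \left(6 k + h k\right) = - 24 k - 4 h k$)
$\left(\sqrt{19 + \left(\frac{3}{11} + \frac{R{\left(q{\left(3 \right)},3 \right)}}{5}\right)} - 3\right)^{2} = \left(\sqrt{19 + \left(\frac{3}{11} + \frac{\left(-4\right) 3 \left(6 + 3\right)}{5}\right)} - 3\right)^{2} = \left(\sqrt{19 + \left(3 \cdot \frac{1}{11} + \left(-4\right) 3 \cdot 9 \cdot \frac{1}{5}\right)} + \left(-16 + 13\right)\right)^{2} = \left(\sqrt{19 + \left(\frac{3}{11} - \frac{108}{5}\right)} - 3\right)^{2} = \left(\sqrt{19 - \frac{1173}{55}} - 3\right)^{2} = \left(\sqrt{- \frac{128}{55}} - 3\right)^{2} = \left(\frac{8 i \sqrt{110}}{55} - 3\right)^{2} = \left(-3 + \frac{8 i \sqrt{110}}{55}\right)^{2}$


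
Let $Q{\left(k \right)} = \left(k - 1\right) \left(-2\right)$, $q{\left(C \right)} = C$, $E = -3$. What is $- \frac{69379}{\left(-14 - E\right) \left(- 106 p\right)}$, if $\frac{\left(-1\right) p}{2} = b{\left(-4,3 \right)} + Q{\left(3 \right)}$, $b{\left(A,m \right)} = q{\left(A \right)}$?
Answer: $- \frac{69379}{18656} \approx -3.7189$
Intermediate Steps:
$b{\left(A,m \right)} = A$
$Q{\left(k \right)} = 2 - 2 k$ ($Q{\left(k \right)} = \left(-1 + k\right) \left(-2\right) = 2 - 2 k$)
$p = 16$ ($p = - 2 \left(-4 + \left(2 - 6\right)\right) = - 2 \left(-4 - 4\right) = \left(-2\right) \left(-8\right) = 16$)
$- \frac{69379}{\left(-14 - E\right) \left(- 106 p\right)} = - \frac{69379}{\left(-14 - -3\right) \left(\left(-106\right) 16\right)} = - \frac{69379}{\left(-14 + 3\right) \left(-1696\right)} = - \frac{69379}{\left(-11\right) \left(-1696\right)} = - \frac{69379}{18656}$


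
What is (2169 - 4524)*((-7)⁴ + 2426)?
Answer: -11367585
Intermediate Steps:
(2169 - 4524)*((-7)⁴ + 2426) = -2355*(2401 + 2426) = -2355*4827 = -11367585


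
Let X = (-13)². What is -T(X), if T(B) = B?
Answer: -169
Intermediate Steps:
X = 169
-T(X) = -1*169 = -169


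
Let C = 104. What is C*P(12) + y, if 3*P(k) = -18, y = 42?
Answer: -582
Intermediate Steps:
P(k) = -6 (P(k) = (1/3)*(-18) = -6)
C*P(12) + y = 104*(-6) + 42 = -624 + 42 = -582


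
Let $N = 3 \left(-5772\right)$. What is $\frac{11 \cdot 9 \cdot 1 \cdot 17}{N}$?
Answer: $- \frac{187}{1924} \approx -0.097193$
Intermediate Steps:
$N = -17316$
$\frac{11 \cdot 9 \cdot 1 \cdot 17}{N} = \frac{11 \cdot 9 \cdot 1 \cdot 17}{-17316} = 11 \cdot 9 \cdot 17 \left(- \frac{1}{17316}\right) = 99 \cdot 17 \left(- \frac{1}{17316}\right) = 1683 \left(- \frac{1}{17316}\right) = - \frac{187}{1924}$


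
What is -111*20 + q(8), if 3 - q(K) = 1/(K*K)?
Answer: -141889/64 ≈ -2217.0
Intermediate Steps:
q(K) = 3 - 1/K² (q(K) = 3 - 1/(K*K) = 3 - 1/K²)
-111*20 + q(8) = -111*20 + (3 - 1/8²) = -2220 + (3 - 1*1/64) = -2220 + (3 - 1/64) = -2220 + 191/64 = -141889/64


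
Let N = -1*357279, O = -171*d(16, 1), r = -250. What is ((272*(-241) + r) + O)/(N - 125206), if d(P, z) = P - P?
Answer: 65802/482485 ≈ 0.13638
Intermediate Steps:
d(P, z) = 0
O = 0 (O = -171*0 = 0)
N = -357279
((272*(-241) + r) + O)/(N - 125206) = ((272*(-241) - 250) + 0)/(-357279 - 125206) = ((-65552 - 250) + 0)/(-482485) = (-65802 + 0)*(-1/482485) = -65802*(-1/482485) = 65802/482485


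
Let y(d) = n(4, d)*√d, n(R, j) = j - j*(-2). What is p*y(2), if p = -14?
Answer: -84*√2 ≈ -118.79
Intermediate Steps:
n(R, j) = 3*j (n(R, j) = j - (-2)*j = j + 2*j = 3*j)
y(d) = 3*d^(3/2) (y(d) = (3*d)*√d = 3*d^(3/2))
p*y(2) = -42*2^(3/2) = -42*2*√2 = -84*√2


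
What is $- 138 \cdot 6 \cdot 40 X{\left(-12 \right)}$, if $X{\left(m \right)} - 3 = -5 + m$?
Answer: $463680$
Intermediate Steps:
$X{\left(m \right)} = -2 + m$ ($X{\left(m \right)} = 3 + \left(-5 + m\right) = -2 + m$)
$- 138 \cdot 6 \cdot 40 X{\left(-12 \right)} = - 138 \cdot 6 \cdot 40 \left(-2 - 12\right) = \left(-138\right) 240 \left(-14\right) = \left(-33120\right) \left(-14\right) = 463680$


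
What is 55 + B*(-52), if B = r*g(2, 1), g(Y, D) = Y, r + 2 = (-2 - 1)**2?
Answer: -673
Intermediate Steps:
r = 7 (r = -2 + (-2 - 1)**2 = -2 + (-3)**2 = -2 + 9 = 7)
B = 14 (B = 7*2 = 14)
55 + B*(-52) = 55 + 14*(-52) = 55 - 728 = -673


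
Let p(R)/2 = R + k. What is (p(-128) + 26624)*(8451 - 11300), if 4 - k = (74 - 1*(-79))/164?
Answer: -6161472471/82 ≈ -7.5140e+7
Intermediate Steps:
k = 503/164 (k = 4 - (74 - 1*(-79))/164 = 4 - (74 + 79)/164 = 4 - 153/164 = 503/164 ≈ 3.0671)
p(R) = 503/82 + 2*R (p(R) = 2*(R + 503/164) = 2*(503/164 + R) = 503/82 + 2*R)
(p(-128) + 26624)*(8451 - 11300) = ((503/82 + 2*(-128)) + 26624)*(8451 - 11300) = ((503/82 - 256) + 26624)*(-2849) = (-20489/82 + 26624)*(-2849) = (2162679/82)*(-2849) = -6161472471/82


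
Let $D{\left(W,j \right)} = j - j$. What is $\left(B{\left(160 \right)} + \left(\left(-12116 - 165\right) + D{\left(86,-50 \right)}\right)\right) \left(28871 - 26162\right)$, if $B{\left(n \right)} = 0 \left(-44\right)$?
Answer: $-33269229$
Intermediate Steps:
$D{\left(W,j \right)} = 0$
$B{\left(n \right)} = 0$
$\left(B{\left(160 \right)} + \left(\left(-12116 - 165\right) + D{\left(86,-50 \right)}\right)\right) \left(28871 - 26162\right) = \left(0 + \left(\left(-12116 - 165\right) + 0\right)\right) \left(28871 - 26162\right) = \left(0 + \left(-12281 + 0\right)\right) 2709 = \left(0 - 12281\right) 2709 = \left(-12281\right) 2709 = -33269229$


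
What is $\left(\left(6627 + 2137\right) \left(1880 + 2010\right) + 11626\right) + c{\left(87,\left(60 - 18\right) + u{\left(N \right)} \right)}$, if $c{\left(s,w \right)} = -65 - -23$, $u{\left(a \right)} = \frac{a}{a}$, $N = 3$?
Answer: $34103544$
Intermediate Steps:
$u{\left(a \right)} = 1$
$c{\left(s,w \right)} = -42$ ($c{\left(s,w \right)} = -65 + 23 = -42$)
$\left(\left(6627 + 2137\right) \left(1880 + 2010\right) + 11626\right) + c{\left(87,\left(60 - 18\right) + u{\left(N \right)} \right)} = \left(\left(6627 + 2137\right) \left(1880 + 2010\right) + 11626\right) - 42 = \left(8764 \cdot 3890 + 11626\right) - 42 = \left(34091960 + 11626\right) - 42 = 34103586 - 42 = 34103544$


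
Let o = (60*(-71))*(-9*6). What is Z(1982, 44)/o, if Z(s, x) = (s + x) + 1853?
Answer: 431/25560 ≈ 0.016862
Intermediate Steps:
Z(s, x) = 1853 + s + x
o = 230040 (o = -4260*(-54) = 230040)
Z(1982, 44)/o = (1853 + 1982 + 44)/230040 = 3879*(1/230040) = 431/25560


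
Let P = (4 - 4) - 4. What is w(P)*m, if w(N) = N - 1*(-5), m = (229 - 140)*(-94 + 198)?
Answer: 9256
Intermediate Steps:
m = 9256 (m = 89*104 = 9256)
P = -4 (P = 0 - 4 = -4)
w(N) = 5 + N (w(N) = N + 5 = 5 + N)
w(P)*m = (5 - 4)*9256 = 1*9256 = 9256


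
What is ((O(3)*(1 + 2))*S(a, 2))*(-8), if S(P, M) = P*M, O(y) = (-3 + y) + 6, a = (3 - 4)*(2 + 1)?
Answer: 864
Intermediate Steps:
a = -3 (a = -1*3 = -3)
O(y) = 3 + y
S(P, M) = M*P
((O(3)*(1 + 2))*S(a, 2))*(-8) = (((3 + 3)*(1 + 2))*(2*(-3)))*(-8) = ((6*3)*(-6))*(-8) = (18*(-6))*(-8) = -108*(-8) = 864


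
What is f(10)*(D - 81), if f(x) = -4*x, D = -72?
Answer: 6120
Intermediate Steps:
f(10)*(D - 81) = (-4*10)*(-72 - 81) = -40*(-153) = 6120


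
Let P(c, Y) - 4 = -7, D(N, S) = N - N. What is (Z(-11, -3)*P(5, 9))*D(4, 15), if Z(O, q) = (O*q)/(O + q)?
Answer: 0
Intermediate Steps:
D(N, S) = 0
Z(O, q) = O*q/(O + q)
P(c, Y) = -3 (P(c, Y) = 4 - 7 = -3)
(Z(-11, -3)*P(5, 9))*D(4, 15) = (-11*(-3)/(-11 - 3)*(-3))*0 = (-11*(-3)/(-14)*(-3))*0 = (-11*(-3)*(-1/14)*(-3))*0 = -33/14*(-3)*0 = (99/14)*0 = 0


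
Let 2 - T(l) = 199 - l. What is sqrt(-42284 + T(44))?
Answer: I*sqrt(42437) ≈ 206.0*I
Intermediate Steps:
T(l) = -197 + l (T(l) = 2 - (199 - l) = 2 + (-199 + l) = -197 + l)
sqrt(-42284 + T(44)) = sqrt(-42284 + (-197 + 44)) = sqrt(-42284 - 153) = sqrt(-42437) = I*sqrt(42437)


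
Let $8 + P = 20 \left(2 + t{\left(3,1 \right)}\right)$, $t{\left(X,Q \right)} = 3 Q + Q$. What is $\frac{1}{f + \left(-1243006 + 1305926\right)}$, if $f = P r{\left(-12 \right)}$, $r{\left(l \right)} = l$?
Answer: $\frac{1}{61576} \approx 1.624 \cdot 10^{-5}$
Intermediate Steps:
$t{\left(X,Q \right)} = 4 Q$
$P = 112$ ($P = -8 + 20 \left(2 + 4 \cdot 1\right) = -8 + 20 \left(2 + 4\right) = -8 + 20 \cdot 6 = -8 + 120 = 112$)
$f = -1344$ ($f = 112 \left(-12\right) = -1344$)
$\frac{1}{f + \left(-1243006 + 1305926\right)} = \frac{1}{-1344 + \left(-1243006 + 1305926\right)} = \frac{1}{-1344 + 62920} = \frac{1}{61576}$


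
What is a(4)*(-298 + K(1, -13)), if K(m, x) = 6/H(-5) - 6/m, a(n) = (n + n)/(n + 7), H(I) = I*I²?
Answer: -304048/1375 ≈ -221.13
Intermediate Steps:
H(I) = I³
a(n) = 2*n/(7 + n) (a(n) = (2*n)/(7 + n) = 2*n/(7 + n))
K(m, x) = -6/125 - 6/m (K(m, x) = 6/((-5)³) - 6/m = 6/(-125) - 6/m = 6*(-1/125) - 6/m = -6/125 - 6/m)
a(4)*(-298 + K(1, -13)) = (2*4/(7 + 4))*(-298 + (-6/125 - 6/1)) = (2*4/11)*(-298 + (-6/125 - 6*1)) = (2*4*(1/11))*(-298 + (-6/125 - 6)) = 8*(-298 - 756/125)/11 = (8/11)*(-38006/125) = -304048/1375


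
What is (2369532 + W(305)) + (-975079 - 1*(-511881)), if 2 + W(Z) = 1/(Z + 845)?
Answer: 2192281801/1150 ≈ 1.9063e+6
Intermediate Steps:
W(Z) = -2 + 1/(845 + Z) (W(Z) = -2 + 1/(Z + 845) = -2 + 1/(845 + Z))
(2369532 + W(305)) + (-975079 - 1*(-511881)) = (2369532 + (-1689 - 2*305)/(845 + 305)) + (-975079 - 1*(-511881)) = (2369532 + (-1689 - 610)/1150) + (-975079 + 511881) = (2369532 + (1/1150)*(-2299)) - 463198 = (2369532 - 2299/1150) - 463198 = 2724959501/1150 - 463198 = 2192281801/1150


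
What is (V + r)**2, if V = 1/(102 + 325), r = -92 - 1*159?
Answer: 11486694976/182329 ≈ 63000.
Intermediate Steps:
r = -251 (r = -92 - 159 = -251)
V = 1/427 ≈ 0.0023419
(V + r)**2 = (1/427 - 251)**2 = (-107176/427)**2 = 11486694976/182329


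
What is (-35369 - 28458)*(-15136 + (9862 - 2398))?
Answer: 489680744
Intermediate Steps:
(-35369 - 28458)*(-15136 + (9862 - 2398)) = -63827*(-15136 + 7464) = -63827*(-7672) = 489680744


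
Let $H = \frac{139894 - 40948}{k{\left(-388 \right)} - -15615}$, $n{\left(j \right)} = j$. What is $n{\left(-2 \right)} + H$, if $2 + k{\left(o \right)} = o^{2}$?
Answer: $- \frac{233368}{166157} \approx -1.4045$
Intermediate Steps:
$k{\left(o \right)} = -2 + o^{2}$
$H = \frac{98946}{166157}$ ($H = \frac{139894 - 40948}{\left(-2 + \left(-388\right)^{2}\right) - -15615} = \frac{98946}{\left(-2 + 150544\right) + \left(-87550 + 103165\right)} = \frac{98946}{150542 + 15615} = \frac{98946}{166157} \approx 0.5955$)
$n{\left(-2 \right)} + H = -2 + \frac{98946}{166157} = - \frac{233368}{166157}$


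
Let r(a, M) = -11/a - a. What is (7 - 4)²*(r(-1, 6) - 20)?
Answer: -72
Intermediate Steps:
r(a, M) = -a - 11/a
(7 - 4)²*(r(-1, 6) - 20) = (7 - 4)²*((-1*(-1) - 11/(-1)) - 20) = 3²*((1 - 11*(-1)) - 20) = 9*((1 + 11) - 20) = 9*(12 - 20) = 9*(-8) = -72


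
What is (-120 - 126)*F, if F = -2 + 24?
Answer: -5412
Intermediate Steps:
F = 22
(-120 - 126)*F = (-120 - 126)*22 = -246*22 = -5412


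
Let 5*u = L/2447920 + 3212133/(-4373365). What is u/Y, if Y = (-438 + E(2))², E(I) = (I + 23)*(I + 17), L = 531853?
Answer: -1107411463603/14656031633945200 ≈ -7.5560e-5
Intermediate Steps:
E(I) = (17 + I)*(23 + I) (E(I) = (23 + I)*(17 + I) = (17 + I)*(23 + I))
u = -1107411463603/10705647650800 (u = (531853/2447920 + 3212133/(-4373365))/5 = (531853*(1/2447920) + 3212133*(-1/4373365))/5 = (531853/2447920 - 3212133/4373365)/5 = (⅕)*(-1107411463603/2141129530160) = -1107411463603/10705647650800 ≈ -0.10344)
Y = 1369 (Y = (-438 + (391 + 2² + 40*2))² = (-438 + (391 + 4 + 80))² = (-438 + 475)² = 37² = 1369)
u/Y = -1107411463603/10705647650800/1369 = -1107411463603/10705647650800*1/1369 = -1107411463603/14656031633945200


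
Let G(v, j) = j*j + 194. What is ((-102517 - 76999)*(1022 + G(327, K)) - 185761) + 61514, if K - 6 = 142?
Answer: -4150534167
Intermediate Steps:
K = 148 (K = 6 + 142 = 148)
G(v, j) = 194 + j² (G(v, j) = j² + 194 = 194 + j²)
((-102517 - 76999)*(1022 + G(327, K)) - 185761) + 61514 = ((-102517 - 76999)*(1022 + (194 + 148²)) - 185761) + 61514 = (-179516*(1022 + (194 + 21904)) - 185761) + 61514 = (-179516*(1022 + 22098) - 185761) + 61514 = (-179516*23120 - 185761) + 61514 = (-4150409920 - 185761) + 61514 = -4150595681 + 61514 = -4150534167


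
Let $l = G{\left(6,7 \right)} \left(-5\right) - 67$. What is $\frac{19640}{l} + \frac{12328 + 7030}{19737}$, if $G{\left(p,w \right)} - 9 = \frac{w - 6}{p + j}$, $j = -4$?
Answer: $- \frac{770836378}{4519773} \approx -170.55$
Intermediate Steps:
$G{\left(p,w \right)} = 9 + \frac{-6 + w}{-4 + p}$ ($G{\left(p,w \right)} = 9 + \frac{w - 6}{p - 4} = 9 + \frac{-6 + w}{-4 + p}$)
$l = - \frac{229}{2}$ ($l = \frac{-42 + 7 + 9 \cdot 6}{-4 + 6} \left(-5\right) - 67 = \frac{-42 + 7 + 54}{2} \left(-5\right) - 67 = \frac{1}{2} \cdot 19 \left(-5\right) - 67 = \frac{19}{2} \left(-5\right) - 67 = - \frac{95}{2} - 67 = - \frac{229}{2} \approx -114.5$)
$\frac{19640}{l} + \frac{12328 + 7030}{19737} = \frac{19640}{- \frac{229}{2}} + \frac{12328 + 7030}{19737} = 19640 \left(- \frac{2}{229}\right) + 19358 \cdot \frac{1}{19737} = - \frac{39280}{229} + \frac{19358}{19737} = - \frac{770836378}{4519773}$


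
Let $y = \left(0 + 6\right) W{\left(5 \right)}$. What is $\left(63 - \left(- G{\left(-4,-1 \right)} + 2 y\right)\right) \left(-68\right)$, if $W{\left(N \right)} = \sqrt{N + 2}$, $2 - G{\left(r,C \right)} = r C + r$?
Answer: $-4420 + 816 \sqrt{7} \approx -2261.1$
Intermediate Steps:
$G{\left(r,C \right)} = 2 - r - C r$ ($G{\left(r,C \right)} = 2 - \left(r C + r\right) = 2 - \left(C r + r\right) = 2 - \left(r + C r\right) = 2 - r - C r$)
$W{\left(N \right)} = \sqrt{2 + N}$
$y = 6 \sqrt{7}$ ($y = \left(0 + 6\right) \sqrt{2 + 5} = 6 \sqrt{7} \approx 15.875$)
$\left(63 - \left(- G{\left(-4,-1 \right)} + 2 y\right)\right) \left(-68\right) = \left(63 - \left(-2 + 2 \cdot 6 \sqrt{7}\right)\right) \left(-68\right) = \left(63 + \left(- 12 \sqrt{7} + \left(2 + 4 - 4\right)\right)\right) \left(-68\right) = \left(63 + \left(- 12 \sqrt{7} + 2\right)\right) \left(-68\right) = \left(63 + \left(2 - 12 \sqrt{7}\right)\right) \left(-68\right) = \left(65 - 12 \sqrt{7}\right) \left(-68\right) = -4420 + 816 \sqrt{7}$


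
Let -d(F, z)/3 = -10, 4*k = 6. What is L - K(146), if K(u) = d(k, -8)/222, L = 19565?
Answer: 723900/37 ≈ 19565.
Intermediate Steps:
k = 3/2 (k = (1/4)*6 = 3/2 ≈ 1.5000)
d(F, z) = 30 (d(F, z) = -3*(-10) = 30)
K(u) = 5/37 (K(u) = 30/222 = 30*(1/222) = 5/37)
L - K(146) = 19565 - 1*5/37 = 19565 - 5/37 = 723900/37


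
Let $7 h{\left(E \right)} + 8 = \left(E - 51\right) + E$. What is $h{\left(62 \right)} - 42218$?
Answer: $- \frac{295461}{7} \approx -42209.0$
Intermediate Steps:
$h{\left(E \right)} = - \frac{59}{7} + \frac{2 E}{7}$ ($h{\left(E \right)} = - \frac{8}{7} + \frac{\left(E - 51\right) + E}{7} = - \frac{8}{7} + \frac{\left(-51 + E\right) + E}{7} = - \frac{8}{7} + \frac{-51 + 2 E}{7} = - \frac{8}{7} + \left(- \frac{51}{7} + \frac{2 E}{7}\right) = - \frac{59}{7} + \frac{2 E}{7}$)
$h{\left(62 \right)} - 42218 = \left(- \frac{59}{7} + \frac{2}{7} \cdot 62\right) - 42218 = \left(- \frac{59}{7} + \frac{124}{7}\right) - 42218 = \frac{65}{7} - 42218 = - \frac{295461}{7}$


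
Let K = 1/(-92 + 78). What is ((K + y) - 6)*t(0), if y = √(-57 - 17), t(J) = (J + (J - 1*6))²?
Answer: -1530/7 + 36*I*√74 ≈ -218.57 + 309.68*I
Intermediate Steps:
t(J) = (-6 + 2*J)² (t(J) = (J + (J - 6))² = (J + (-6 + J))² = (-6 + 2*J)²)
y = I*√74 (y = √(-74) = I*√74 ≈ 8.6023*I)
K = -1/14 (K = 1/(-14) = -1/14 ≈ -0.071429)
((K + y) - 6)*t(0) = ((-1/14 + I*√74) - 6)*(4*(-3 + 0)²) = (-85/14 + I*√74)*(4*(-3)²) = (-85/14 + I*√74)*(4*9) = (-85/14 + I*√74)*36 = -1530/7 + 36*I*√74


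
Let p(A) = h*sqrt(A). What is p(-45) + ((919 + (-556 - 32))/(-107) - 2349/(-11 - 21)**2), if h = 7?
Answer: -590287/109568 + 21*I*sqrt(5) ≈ -5.3874 + 46.957*I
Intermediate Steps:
p(A) = 7*sqrt(A)
p(-45) + ((919 + (-556 - 32))/(-107) - 2349/(-11 - 21)**2) = 7*sqrt(-45) + ((919 + (-556 - 32))/(-107) - 2349/(-11 - 21)**2) = 7*(3*I*sqrt(5)) + ((919 - 588)*(-1/107) - 2349/((-32)**2)) = 21*I*sqrt(5) + (331*(-1/107) - 2349/1024) = 21*I*sqrt(5) + (-331/107 - 2349*1/1024) = 21*I*sqrt(5) + (-331/107 - 2349/1024) = 21*I*sqrt(5) - 590287/109568 = -590287/109568 + 21*I*sqrt(5)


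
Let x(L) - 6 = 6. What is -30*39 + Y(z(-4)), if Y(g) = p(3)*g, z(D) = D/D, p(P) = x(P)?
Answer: -1158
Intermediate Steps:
x(L) = 12 (x(L) = 6 + 6 = 12)
p(P) = 12
z(D) = 1
Y(g) = 12*g
-30*39 + Y(z(-4)) = -30*39 + 12*1 = -1170 + 12 = -1158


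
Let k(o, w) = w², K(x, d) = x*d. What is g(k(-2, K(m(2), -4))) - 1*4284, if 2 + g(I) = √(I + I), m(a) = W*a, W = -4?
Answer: -4286 + 32*√2 ≈ -4240.7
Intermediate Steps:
m(a) = -4*a
K(x, d) = d*x
g(I) = -2 + √2*√I (g(I) = -2 + √(I + I) = -2 + √(2*I) = -2 + √2*√I)
g(k(-2, K(m(2), -4))) - 1*4284 = (-2 + √2*√((-(-16)*2)²)) - 1*4284 = (-2 + √2*√((-4*(-8))²)) - 4284 = (-2 + √2*√(32²)) - 4284 = (-2 + √2*√1024) - 4284 = (-2 + √2*32) - 4284 = (-2 + 32*√2) - 4284 = -4286 + 32*√2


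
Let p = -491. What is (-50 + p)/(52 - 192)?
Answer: 541/140 ≈ 3.8643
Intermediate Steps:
(-50 + p)/(52 - 192) = (-50 - 491)/(52 - 192) = -541/(-140) = -541*(-1/140) = 541/140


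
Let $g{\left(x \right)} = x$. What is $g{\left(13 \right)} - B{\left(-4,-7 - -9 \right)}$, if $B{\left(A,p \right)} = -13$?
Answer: $26$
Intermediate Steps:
$g{\left(13 \right)} - B{\left(-4,-7 - -9 \right)} = 13 - -13 = 13 + 13 = 26$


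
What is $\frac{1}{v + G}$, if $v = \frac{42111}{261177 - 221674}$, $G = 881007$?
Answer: $\frac{39503}{34802461632} \approx 1.1351 \cdot 10^{-6}$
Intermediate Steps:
$v = \frac{42111}{39503}$ ($v = \frac{42111}{261177 - 221674} = \frac{42111}{39503} \approx 1.066$)
$\frac{1}{v + G} = \frac{1}{\frac{42111}{39503} + 881007} = \frac{1}{\frac{34802461632}{39503}} = \frac{39503}{34802461632}$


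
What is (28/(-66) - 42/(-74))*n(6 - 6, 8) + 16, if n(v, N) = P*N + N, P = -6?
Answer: 12536/1221 ≈ 10.267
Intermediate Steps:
n(v, N) = -5*N (n(v, N) = -6*N + N = -5*N)
(28/(-66) - 42/(-74))*n(6 - 6, 8) + 16 = (28/(-66) - 42/(-74))*(-5*8) + 16 = (28*(-1/66) - 42*(-1/74))*(-40) + 16 = (-14/33 + 21/37)*(-40) + 16 = (175/1221)*(-40) + 16 = -7000/1221 + 16 = 12536/1221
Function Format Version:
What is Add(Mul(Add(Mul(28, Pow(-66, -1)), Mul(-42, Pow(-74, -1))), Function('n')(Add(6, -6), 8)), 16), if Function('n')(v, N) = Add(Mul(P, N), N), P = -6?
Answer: Rational(12536, 1221) ≈ 10.267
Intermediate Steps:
Function('n')(v, N) = Mul(-5, N) (Function('n')(v, N) = Add(Mul(-6, N), N) = Mul(-5, N))
Add(Mul(Add(Mul(28, Pow(-66, -1)), Mul(-42, Pow(-74, -1))), Function('n')(Add(6, -6), 8)), 16) = Add(Mul(Add(Mul(28, Pow(-66, -1)), Mul(-42, Pow(-74, -1))), Mul(-5, 8)), 16) = Add(Mul(Add(Mul(28, Rational(-1, 66)), Mul(-42, Rational(-1, 74))), -40), 16) = Add(Mul(Add(Rational(-14, 33), Rational(21, 37)), -40), 16) = Add(Mul(Rational(175, 1221), -40), 16) = Add(Rational(-7000, 1221), 16) = Rational(12536, 1221)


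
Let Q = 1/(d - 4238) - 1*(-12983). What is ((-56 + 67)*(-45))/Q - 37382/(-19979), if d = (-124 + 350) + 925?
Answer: 293537204801/160145750216 ≈ 1.8329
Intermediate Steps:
d = 1151 (d = 226 + 925 = 1151)
Q = 40078520/3087 (Q = 1/(1151 - 4238) - 1*(-12983) = 1/(-3087) + 12983 = -1/3087 + 12983 = 40078520/3087 ≈ 12983.)
((-56 + 67)*(-45))/Q - 37382/(-19979) = ((-56 + 67)*(-45))/(40078520/3087) - 37382/(-19979) = (11*(-45))*(3087/40078520) - 37382*(-1/19979) = -495*3087/40078520 + 37382/19979 = -305613/8015704 + 37382/19979 = 293537204801/160145750216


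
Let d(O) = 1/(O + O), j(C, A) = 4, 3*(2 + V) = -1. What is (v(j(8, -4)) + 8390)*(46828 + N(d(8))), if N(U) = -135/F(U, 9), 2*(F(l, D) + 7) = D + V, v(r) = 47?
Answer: 395398471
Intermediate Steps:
V = -7/3 (V = -2 + (⅓)*(-1) = -2 - ⅓ = -7/3 ≈ -2.3333)
F(l, D) = -49/6 + D/2 (F(l, D) = -7 + (D - 7/3)/2 = -7 + (-7/3 + D)/2 = -7 + (-7/6 + D/2) = -49/6 + D/2)
d(O) = 1/(2*O)
N(U) = 405/11 (N(U) = -135/(-49/6 + (½)*9) = -135/(-49/6 + 9/2) = -135/(-11/3) = -135*(-3/11) = 405/11)
(v(j(8, -4)) + 8390)*(46828 + N(d(8))) = (47 + 8390)*(46828 + 405/11) = 8437*(515513/11) = 395398471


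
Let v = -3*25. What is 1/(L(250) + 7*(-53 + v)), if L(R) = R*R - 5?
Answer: 1/61599 ≈ 1.6234e-5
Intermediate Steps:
v = -75
L(R) = -5 + R² (L(R) = R² - 5 = -5 + R²)
1/(L(250) + 7*(-53 + v)) = 1/((-5 + 250²) + 7*(-53 - 75)) = 1/((-5 + 62500) + 7*(-128)) = 1/(62495 - 896) = 1/61599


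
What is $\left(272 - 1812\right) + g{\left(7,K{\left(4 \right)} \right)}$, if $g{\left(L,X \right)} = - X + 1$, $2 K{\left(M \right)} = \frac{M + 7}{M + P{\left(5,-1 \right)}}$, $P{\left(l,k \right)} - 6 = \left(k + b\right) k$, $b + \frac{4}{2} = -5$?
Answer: $- \frac{55415}{36} \approx -1539.3$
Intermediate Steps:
$b = -7$ ($b = -2 - 5 = -7$)
$P{\left(l,k \right)} = 6 + k \left(-7 + k\right)$ ($P{\left(l,k \right)} = 6 + \left(k - 7\right) k = 6 + \left(-7 + k\right) k = 6 + k \left(-7 + k\right)$)
$K{\left(M \right)} = \frac{7 + M}{2 \left(14 + M\right)}$ ($K{\left(M \right)} = \frac{\left(M + 7\right) \frac{1}{M + \left(6 + \left(-1\right)^{2} - -7\right)}}{2} = \frac{\left(7 + M\right) \frac{1}{M + \left(6 + 1 + 7\right)}}{2} = \frac{\left(7 + M\right) \frac{1}{M + 14}}{2} = \frac{\left(7 + M\right) \frac{1}{14 + M}}{2} = \frac{\frac{1}{14 + M} \left(7 + M\right)}{2} = \frac{7 + M}{2 \left(14 + M\right)}$)
$g{\left(L,X \right)} = 1 - X$
$\left(272 - 1812\right) + g{\left(7,K{\left(4 \right)} \right)} = \left(272 - 1812\right) + \left(1 - \frac{7 + 4}{2 \left(14 + 4\right)}\right) = -1540 + \left(1 - \frac{1}{2} \cdot \frac{1}{18} \cdot 11\right) = -1540 + \left(1 - \frac{11}{36}\right) = -1540 + \frac{25}{36} = - \frac{55415}{36}$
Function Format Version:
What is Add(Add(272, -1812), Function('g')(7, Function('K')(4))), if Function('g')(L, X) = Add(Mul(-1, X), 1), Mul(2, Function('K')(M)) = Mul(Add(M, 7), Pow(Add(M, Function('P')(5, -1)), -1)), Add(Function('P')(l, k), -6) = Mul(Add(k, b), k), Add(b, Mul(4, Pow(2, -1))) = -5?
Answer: Rational(-55415, 36) ≈ -1539.3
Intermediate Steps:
b = -7 (b = Add(-2, -5) = -7)
Function('P')(l, k) = Add(6, Mul(k, Add(-7, k))) (Function('P')(l, k) = Add(6, Mul(Add(k, -7), k)) = Add(6, Mul(Add(-7, k), k)) = Add(6, Mul(k, Add(-7, k))))
Function('K')(M) = Mul(Rational(1, 2), Pow(Add(14, M), -1), Add(7, M)) (Function('K')(M) = Mul(Rational(1, 2), Mul(Add(M, 7), Pow(Add(M, Add(6, Pow(-1, 2), Mul(-7, -1))), -1))) = Mul(Rational(1, 2), Mul(Add(7, M), Pow(Add(M, Add(6, 1, 7)), -1))) = Mul(Rational(1, 2), Mul(Add(7, M), Pow(Add(M, 14), -1))) = Mul(Rational(1, 2), Mul(Add(7, M), Pow(Add(14, M), -1))) = Mul(Rational(1, 2), Mul(Pow(Add(14, M), -1), Add(7, M))) = Mul(Rational(1, 2), Pow(Add(14, M), -1), Add(7, M)))
Function('g')(L, X) = Add(1, Mul(-1, X))
Add(Add(272, -1812), Function('g')(7, Function('K')(4))) = Add(Add(272, -1812), Add(1, Mul(-1, Mul(Rational(1, 2), Pow(Add(14, 4), -1), Add(7, 4))))) = Add(-1540, Add(1, Mul(-1, Mul(Rational(1, 2), Pow(18, -1), 11)))) = Add(-1540, Add(1, Mul(-1, Mul(Rational(1, 2), Rational(1, 18), 11)))) = Add(-1540, Add(1, Mul(-1, Rational(11, 36)))) = Add(-1540, Add(1, Rational(-11, 36))) = Add(-1540, Rational(25, 36)) = Rational(-55415, 36)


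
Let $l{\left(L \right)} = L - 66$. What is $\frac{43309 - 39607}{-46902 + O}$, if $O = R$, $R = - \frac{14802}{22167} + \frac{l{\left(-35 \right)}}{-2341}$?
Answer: $- \frac{64035896598}{811305137603} \approx -0.078929$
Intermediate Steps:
$l{\left(L \right)} = -66 + L$ ($l{\left(L \right)} = L - 66 = -66 + L$)
$R = - \frac{10804205}{17297649}$ ($R = - \frac{14802}{22167} + \frac{-66 - 35}{-2341} = \left(-14802\right) \frac{1}{22167} - - \frac{101}{2341} = - \frac{4934}{7389} + \frac{101}{2341} = - \frac{10804205}{17297649} \approx -0.62461$)
$O = - \frac{10804205}{17297649} \approx -0.62461$
$\frac{43309 - 39607}{-46902 + O} = \frac{43309 - 39607}{-46902 - \frac{10804205}{17297649}} = \frac{3702}{- \frac{811305137603}{17297649}} = 3702 \left(- \frac{17297649}{811305137603}\right) = - \frac{64035896598}{811305137603}$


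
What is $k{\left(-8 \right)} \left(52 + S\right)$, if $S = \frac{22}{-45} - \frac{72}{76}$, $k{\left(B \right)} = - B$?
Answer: $\frac{345856}{855} \approx 404.51$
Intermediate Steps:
$S = - \frac{1228}{855}$ ($S = 22 \left(- \frac{1}{45}\right) - \frac{18}{19} = - \frac{22}{45} - \frac{18}{19} = - \frac{1228}{855} \approx -1.4363$)
$k{\left(-8 \right)} \left(52 + S\right) = \left(-1\right) \left(-8\right) \left(52 - \frac{1228}{855}\right) = 8 \cdot \frac{43232}{855} = \frac{345856}{855}$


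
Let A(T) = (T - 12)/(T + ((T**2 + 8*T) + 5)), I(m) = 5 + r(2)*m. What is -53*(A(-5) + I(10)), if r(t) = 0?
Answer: -4876/15 ≈ -325.07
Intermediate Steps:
I(m) = 5 (I(m) = 5 + 0*m = 5 + 0 = 5)
A(T) = (-12 + T)/(5 + T**2 + 9*T) (A(T) = (-12 + T)/(T + (5 + T**2 + 8*T)) = (-12 + T)/(5 + T**2 + 9*T))
-53*(A(-5) + I(10)) = -53*((-12 - 5)/(5 + (-5)**2 + 9*(-5)) + 5) = -53*(-17/(5 + 25 - 45) + 5) = -53*(-17/(-15) + 5) = -53*(-1/15*(-17) + 5) = -53*(17/15 + 5) = -53*92/15 = -4876/15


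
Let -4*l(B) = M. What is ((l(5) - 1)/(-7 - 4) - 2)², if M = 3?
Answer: 6561/1936 ≈ 3.3889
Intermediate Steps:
l(B) = -¾ (l(B) = -¼*3 = -¾)
((l(5) - 1)/(-7 - 4) - 2)² = ((-¾ - 1)/(-7 - 4) - 2)² = (-7/4/(-11) - 2)² = (-7/4*(-1/11) - 2)² = (7/44 - 2)² = (-81/44)² = 6561/1936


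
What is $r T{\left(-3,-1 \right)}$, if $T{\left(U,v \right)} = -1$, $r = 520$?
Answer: $-520$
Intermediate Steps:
$r T{\left(-3,-1 \right)} = 520 \left(-1\right) = -520$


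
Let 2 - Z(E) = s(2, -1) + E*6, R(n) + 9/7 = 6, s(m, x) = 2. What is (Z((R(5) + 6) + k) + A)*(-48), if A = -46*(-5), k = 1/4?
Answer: -55176/7 ≈ -7882.3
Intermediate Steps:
R(n) = 33/7 (R(n) = -9/7 + 6 = 33/7)
k = ¼ ≈ 0.25000
Z(E) = -6*E (Z(E) = 2 - (2 + E*6) = 2 - (2 + 6*E) = 2 + (-2 - 6*E) = -6*E)
A = 230
(Z((R(5) + 6) + k) + A)*(-48) = (-6*((33/7 + 6) + ¼) + 230)*(-48) = (-6*(75/7 + ¼) + 230)*(-48) = (-6*307/28 + 230)*(-48) = (-921/14 + 230)*(-48) = (2299/14)*(-48) = -55176/7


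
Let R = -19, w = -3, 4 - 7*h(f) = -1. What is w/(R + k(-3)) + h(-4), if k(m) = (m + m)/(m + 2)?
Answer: 86/91 ≈ 0.94506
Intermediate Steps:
k(m) = 2*m/(2 + m) (k(m) = (2*m)/(2 + m) = 2*m/(2 + m))
h(f) = 5/7 (h(f) = 4/7 - ⅐*(-1) = 4/7 + ⅐ = 5/7)
w/(R + k(-3)) + h(-4) = -3/(-19 + 2*(-3)/(2 - 3)) + 5/7 = -3/(-19 + 2*(-3)/(-1)) + 5/7 = -3/(-19 + 2*(-3)*(-1)) + 5/7 = -3/(-19 + 6) + 5/7 = -3/(-13) + 5/7 = -1/13*(-3) + 5/7 = 3/13 + 5/7 = 86/91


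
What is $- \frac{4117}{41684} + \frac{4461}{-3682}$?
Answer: $- \frac{100555559}{76740244} \approx -1.3103$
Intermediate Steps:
$- \frac{4117}{41684} + \frac{4461}{-3682} = \left(-4117\right) \frac{1}{41684} + 4461 \left(- \frac{1}{3682}\right) = - \frac{4117}{41684} - \frac{4461}{3682} = - \frac{100555559}{76740244}$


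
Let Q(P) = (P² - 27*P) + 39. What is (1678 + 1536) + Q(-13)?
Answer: 3773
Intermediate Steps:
Q(P) = 39 + P² - 27*P
(1678 + 1536) + Q(-13) = (1678 + 1536) + (39 + (-13)² - 27*(-13)) = 3214 + (39 + 169 + 351) = 3214 + 559 = 3773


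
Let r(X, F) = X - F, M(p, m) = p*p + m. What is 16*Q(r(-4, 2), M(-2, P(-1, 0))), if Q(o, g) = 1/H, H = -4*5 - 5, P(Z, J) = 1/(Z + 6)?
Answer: -16/25 ≈ -0.64000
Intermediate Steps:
P(Z, J) = 1/(6 + Z)
M(p, m) = m + p² (M(p, m) = p² + m = m + p²)
H = -25 (H = -20 - 5 = -25)
Q(o, g) = -1/25 (Q(o, g) = 1/(-25) = -1/25)
16*Q(r(-4, 2), M(-2, P(-1, 0))) = 16*(-1/25) = -16/25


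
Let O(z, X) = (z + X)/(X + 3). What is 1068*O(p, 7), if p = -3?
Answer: 2136/5 ≈ 427.20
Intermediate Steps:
O(z, X) = (X + z)/(3 + X)
1068*O(p, 7) = 1068*((7 - 3)/(3 + 7)) = 1068*(4/10) = 1068*((1/10)*4) = 1068*(2/5) = 2136/5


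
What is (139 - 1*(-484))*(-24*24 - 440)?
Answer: -632968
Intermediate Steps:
(139 - 1*(-484))*(-24*24 - 440) = (139 + 484)*(-576 - 440) = 623*(-1016) = -632968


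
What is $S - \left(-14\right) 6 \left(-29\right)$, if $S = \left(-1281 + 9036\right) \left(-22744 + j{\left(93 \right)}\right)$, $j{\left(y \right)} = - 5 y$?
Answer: $-179988231$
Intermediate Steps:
$S = -179985795$ ($S = \left(-1281 + 9036\right) \left(-22744 - 465\right) = 7755 \left(-22744 - 465\right) = 7755 \left(-23209\right) = -179985795$)
$S - \left(-14\right) 6 \left(-29\right) = -179985795 - \left(-14\right) 6 \left(-29\right) = -179985795 - \left(-84\right) \left(-29\right) = -179985795 - 2436 = -179988231$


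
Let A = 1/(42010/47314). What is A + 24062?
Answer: 505445967/21005 ≈ 24063.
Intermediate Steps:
A = 23657/21005 (A = 1/(42010*(1/47314)) = 1/(21005/23657) = 23657/21005 ≈ 1.1263)
A + 24062 = 23657/21005 + 24062 = 505445967/21005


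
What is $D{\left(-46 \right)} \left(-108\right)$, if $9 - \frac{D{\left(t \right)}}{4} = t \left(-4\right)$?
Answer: $75600$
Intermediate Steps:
$D{\left(t \right)} = 36 + 16 t$ ($D{\left(t \right)} = 36 - 4 t \left(-4\right) = 36 - 4 \left(- 4 t\right) = 36 + 16 t$)
$D{\left(-46 \right)} \left(-108\right) = \left(36 + 16 \left(-46\right)\right) \left(-108\right) = \left(36 - 736\right) \left(-108\right) = \left(-700\right) \left(-108\right) = 75600$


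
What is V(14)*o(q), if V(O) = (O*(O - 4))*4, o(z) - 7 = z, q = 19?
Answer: 14560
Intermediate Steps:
o(z) = 7 + z
V(O) = 4*O*(-4 + O) (V(O) = (O*(-4 + O))*4 = 4*O*(-4 + O))
V(14)*o(q) = (4*14*(-4 + 14))*(7 + 19) = (4*14*10)*26 = 560*26 = 14560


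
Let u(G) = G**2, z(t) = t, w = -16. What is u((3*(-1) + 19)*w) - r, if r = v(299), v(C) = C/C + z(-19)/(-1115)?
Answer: 73071506/1115 ≈ 65535.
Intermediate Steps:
v(C) = 1134/1115 (v(C) = C/C - 19/(-1115) = 1 - 19*(-1/1115) = 1 + 19/1115 = 1134/1115)
r = 1134/1115 ≈ 1.0170
u((3*(-1) + 19)*w) - r = ((3*(-1) + 19)*(-16))**2 - 1*1134/1115 = ((-3 + 19)*(-16))**2 - 1134/1115 = (16*(-16))**2 - 1134/1115 = (-256)**2 - 1134/1115 = 65536 - 1134/1115 = 73071506/1115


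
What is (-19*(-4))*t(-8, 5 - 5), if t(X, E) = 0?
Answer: 0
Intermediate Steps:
(-19*(-4))*t(-8, 5 - 5) = -19*(-4)*0 = 76*0 = 0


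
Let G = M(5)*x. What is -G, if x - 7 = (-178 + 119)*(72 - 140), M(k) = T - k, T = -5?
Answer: 40190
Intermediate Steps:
M(k) = -5 - k
x = 4019 (x = 7 + (-178 + 119)*(72 - 140) = 7 - 59*(-68) = 7 + 4012 = 4019)
G = -40190 (G = (-5 - 1*5)*4019 = (-5 - 5)*4019 = -10*4019 = -40190)
-G = -1*(-40190) = 40190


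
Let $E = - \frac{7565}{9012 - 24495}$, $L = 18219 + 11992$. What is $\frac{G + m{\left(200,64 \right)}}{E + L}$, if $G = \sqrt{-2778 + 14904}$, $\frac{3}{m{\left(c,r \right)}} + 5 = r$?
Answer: $\frac{46449}{27598104202} + \frac{15483 \sqrt{12126}}{467764478} \approx 0.0036466$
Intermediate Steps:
$m{\left(c,r \right)} = \frac{3}{-5 + r}$
$G = \sqrt{12126} \approx 110.12$
$L = 30211$
$E = \frac{7565}{15483}$ ($E = - \frac{7565}{9012 - 24495} = - \frac{7565}{-15483} = \left(-7565\right) \left(- \frac{1}{15483}\right) = \frac{7565}{15483} \approx 0.4886$)
$\frac{G + m{\left(200,64 \right)}}{E + L} = \frac{\sqrt{12126} + \frac{3}{-5 + 64}}{\frac{7565}{15483} + 30211} = \frac{\sqrt{12126} + \frac{3}{59}}{\frac{467764478}{15483}} = \left(\sqrt{12126} + 3 \cdot \frac{1}{59}\right) \frac{15483}{467764478} = \left(\sqrt{12126} + \frac{3}{59}\right) \frac{15483}{467764478} = \left(\frac{3}{59} + \sqrt{12126}\right) \frac{15483}{467764478} = \frac{46449}{27598104202} + \frac{15483 \sqrt{12126}}{467764478}$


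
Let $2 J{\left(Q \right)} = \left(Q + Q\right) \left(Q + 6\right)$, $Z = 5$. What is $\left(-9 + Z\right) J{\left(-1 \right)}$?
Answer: $20$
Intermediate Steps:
$J{\left(Q \right)} = Q \left(6 + Q\right)$ ($J{\left(Q \right)} = \frac{\left(Q + Q\right) \left(Q + 6\right)}{2} = \frac{2 Q \left(6 + Q\right)}{2} = Q \left(6 + Q\right)$)
$\left(-9 + Z\right) J{\left(-1 \right)} = \left(-9 + 5\right) \left(- (6 - 1)\right) = - 4 \left(\left(-1\right) 5\right) = \left(-4\right) \left(-5\right) = 20$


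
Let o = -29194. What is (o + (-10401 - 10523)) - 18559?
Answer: -68677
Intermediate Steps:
(o + (-10401 - 10523)) - 18559 = (-29194 + (-10401 - 10523)) - 18559 = (-29194 - 20924) - 18559 = -50118 - 18559 = -68677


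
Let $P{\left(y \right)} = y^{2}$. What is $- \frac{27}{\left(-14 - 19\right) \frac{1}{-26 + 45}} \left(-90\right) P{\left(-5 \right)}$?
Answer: $- \frac{384750}{11} \approx -34977.0$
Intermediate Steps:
$- \frac{27}{\left(-14 - 19\right) \frac{1}{-26 + 45}} \left(-90\right) P{\left(-5 \right)} = - \frac{27}{\left(-14 - 19\right) \frac{1}{-26 + 45}} \left(-90\right) \left(-5\right)^{2} = - \frac{27}{\left(-33\right) \frac{1}{19}} \left(-90\right) 25 = - \frac{27}{- \frac{33}{19}} \left(-90\right) 25 = \left(-27\right) \left(- \frac{19}{33}\right) \left(-90\right) 25 = \frac{171}{11} \left(-90\right) 25 = \left(- \frac{15390}{11}\right) 25 = - \frac{384750}{11}$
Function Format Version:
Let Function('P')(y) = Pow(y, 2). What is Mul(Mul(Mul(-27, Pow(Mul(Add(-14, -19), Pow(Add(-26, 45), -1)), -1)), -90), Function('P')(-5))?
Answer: Rational(-384750, 11) ≈ -34977.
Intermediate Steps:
Mul(Mul(Mul(-27, Pow(Mul(Add(-14, -19), Pow(Add(-26, 45), -1)), -1)), -90), Function('P')(-5)) = Mul(Mul(Mul(-27, Pow(Mul(Add(-14, -19), Pow(Add(-26, 45), -1)), -1)), -90), Pow(-5, 2)) = Mul(Mul(Mul(-27, Pow(Mul(-33, Pow(19, -1)), -1)), -90), 25) = Mul(Mul(Mul(-27, Pow(Mul(-33, Rational(1, 19)), -1)), -90), 25) = Mul(Mul(Mul(-27, Pow(Rational(-33, 19), -1)), -90), 25) = Mul(Mul(Mul(-27, Rational(-19, 33)), -90), 25) = Mul(Mul(Rational(171, 11), -90), 25) = Mul(Rational(-15390, 11), 25) = Rational(-384750, 11)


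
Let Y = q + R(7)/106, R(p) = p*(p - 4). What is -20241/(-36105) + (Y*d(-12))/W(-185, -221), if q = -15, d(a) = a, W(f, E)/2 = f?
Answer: 1901118/23600635 ≈ 0.080554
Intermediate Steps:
W(f, E) = 2*f
R(p) = p*(-4 + p)
Y = -1569/106 (Y = -15 + (7*(-4 + 7))/106 = -15 + (7*3)*(1/106) = -15 + 21*(1/106) = -15 + 21/106 = -1569/106 ≈ -14.802)
-20241/(-36105) + (Y*d(-12))/W(-185, -221) = -20241/(-36105) + (-1569/106*(-12))/((2*(-185))) = -20241*(-1/36105) + (9414/53)/(-370) = 6747/12035 + (9414/53)*(-1/370) = 6747/12035 - 4707/9805 = 1901118/23600635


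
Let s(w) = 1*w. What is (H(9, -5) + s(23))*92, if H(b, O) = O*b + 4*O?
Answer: -3864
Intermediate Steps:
H(b, O) = 4*O + O*b
s(w) = w
(H(9, -5) + s(23))*92 = (-5*(4 + 9) + 23)*92 = (-5*13 + 23)*92 = (-65 + 23)*92 = -42*92 = -3864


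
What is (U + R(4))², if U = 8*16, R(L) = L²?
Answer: 20736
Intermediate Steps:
U = 128
(U + R(4))² = (128 + 4²)² = (128 + 16)² = 144² = 20736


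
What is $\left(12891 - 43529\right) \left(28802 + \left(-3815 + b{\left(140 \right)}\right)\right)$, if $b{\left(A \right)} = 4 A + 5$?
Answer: $-782862176$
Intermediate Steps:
$b{\left(A \right)} = 5 + 4 A$
$\left(12891 - 43529\right) \left(28802 + \left(-3815 + b{\left(140 \right)}\right)\right) = \left(12891 - 43529\right) \left(28802 + \left(-3815 + \left(5 + 4 \cdot 140\right)\right)\right) = - 30638 \left(28802 + \left(-3815 + \left(5 + 560\right)\right)\right) = - 30638 \left(28802 + \left(-3815 + 565\right)\right) = - 30638 \left(28802 - 3250\right) = \left(-30638\right) 25552 = -782862176$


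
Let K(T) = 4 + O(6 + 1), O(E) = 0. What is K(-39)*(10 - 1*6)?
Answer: 16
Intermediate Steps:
K(T) = 4 (K(T) = 4 + 0 = 4)
K(-39)*(10 - 1*6) = 4*(10 - 1*6) = 4*(10 - 6) = 4*4 = 16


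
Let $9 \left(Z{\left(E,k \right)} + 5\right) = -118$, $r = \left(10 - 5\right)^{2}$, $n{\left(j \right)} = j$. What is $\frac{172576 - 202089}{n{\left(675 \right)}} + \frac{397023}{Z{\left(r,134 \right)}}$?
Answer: $- \frac{2416725344}{110025} \approx -21965.0$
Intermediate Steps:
$r = 25$ ($r = 5^{2} = 25$)
$Z{\left(E,k \right)} = - \frac{163}{9}$ ($Z{\left(E,k \right)} = -5 + \frac{1}{9} \left(-118\right) = -5 - \frac{118}{9} = - \frac{163}{9}$)
$\frac{172576 - 202089}{n{\left(675 \right)}} + \frac{397023}{Z{\left(r,134 \right)}} = \frac{172576 - 202089}{675} + \frac{397023}{- \frac{163}{9}} = \left(172576 - 202089\right) \frac{1}{675} + 397023 \left(- \frac{9}{163}\right) = \left(-29513\right) \frac{1}{675} - \frac{3573207}{163} = - \frac{29513}{675} - \frac{3573207}{163} = - \frac{2416725344}{110025}$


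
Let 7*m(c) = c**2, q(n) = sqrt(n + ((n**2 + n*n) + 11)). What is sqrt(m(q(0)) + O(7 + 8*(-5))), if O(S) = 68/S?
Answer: I*sqrt(26103)/231 ≈ 0.69941*I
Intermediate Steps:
q(n) = sqrt(11 + n + 2*n**2) (q(n) = sqrt(n + ((n**2 + n**2) + 11)) = sqrt(n + (2*n**2 + 11)) = sqrt(n + (11 + 2*n**2)) = sqrt(11 + n + 2*n**2))
m(c) = c**2/7
sqrt(m(q(0)) + O(7 + 8*(-5))) = sqrt((sqrt(11 + 0 + 2*0**2))**2/7 + 68/(7 + 8*(-5))) = sqrt((sqrt(11 + 0 + 2*0))**2/7 + 68/(7 - 40)) = sqrt((sqrt(11 + 0 + 0))**2/7 + 68/(-33)) = sqrt((sqrt(11))**2/7 + 68*(-1/33)) = sqrt((1/7)*11 - 68/33) = sqrt(11/7 - 68/33) = sqrt(-113/231) = I*sqrt(26103)/231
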